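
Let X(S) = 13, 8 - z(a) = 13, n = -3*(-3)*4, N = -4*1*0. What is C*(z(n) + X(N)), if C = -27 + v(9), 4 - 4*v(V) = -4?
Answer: -200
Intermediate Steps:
v(V) = 2 (v(V) = 1 - ¼*(-4) = 1 + 1 = 2)
C = -25 (C = -27 + 2 = -25)
N = 0 (N = -4*0 = 0)
n = 36 (n = 9*4 = 36)
z(a) = -5 (z(a) = 8 - 1*13 = 8 - 13 = -5)
C*(z(n) + X(N)) = -25*(-5 + 13) = -25*8 = -200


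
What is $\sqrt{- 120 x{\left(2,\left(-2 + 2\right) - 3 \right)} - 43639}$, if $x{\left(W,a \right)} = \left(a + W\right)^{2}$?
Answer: $i \sqrt{43759} \approx 209.19 i$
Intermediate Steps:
$x{\left(W,a \right)} = \left(W + a\right)^{2}$
$\sqrt{- 120 x{\left(2,\left(-2 + 2\right) - 3 \right)} - 43639} = \sqrt{- 120 \left(2 + \left(\left(-2 + 2\right) - 3\right)\right)^{2} - 43639} = \sqrt{- 120 \left(2 + \left(0 - 3\right)\right)^{2} - 43639} = \sqrt{- 120 \left(2 - 3\right)^{2} - 43639} = \sqrt{- 120 \left(-1\right)^{2} - 43639} = \sqrt{\left(-120\right) 1 - 43639} = \sqrt{-120 - 43639} = \sqrt{-43759} = i \sqrt{43759}$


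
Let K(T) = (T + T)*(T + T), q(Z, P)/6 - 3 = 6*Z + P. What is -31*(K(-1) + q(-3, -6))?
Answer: 3782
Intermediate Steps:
q(Z, P) = 18 + 6*P + 36*Z (q(Z, P) = 18 + 6*(6*Z + P) = 18 + 6*(P + 6*Z) = 18 + (6*P + 36*Z) = 18 + 6*P + 36*Z)
K(T) = 4*T**2 (K(T) = (2*T)*(2*T) = 4*T**2)
-31*(K(-1) + q(-3, -6)) = -31*(4*(-1)**2 + (18 + 6*(-6) + 36*(-3))) = -31*(4*1 + (18 - 36 - 108)) = -31*(4 - 126) = -31*(-122) = 3782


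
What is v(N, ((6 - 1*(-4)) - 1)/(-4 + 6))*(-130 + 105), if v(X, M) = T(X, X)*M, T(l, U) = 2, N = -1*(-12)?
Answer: -225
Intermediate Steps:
N = 12
v(X, M) = 2*M
v(N, ((6 - 1*(-4)) - 1)/(-4 + 6))*(-130 + 105) = (2*(((6 - 1*(-4)) - 1)/(-4 + 6)))*(-130 + 105) = (2*(((6 + 4) - 1)/2))*(-25) = (2*((10 - 1)*(1/2)))*(-25) = (2*(9*(1/2)))*(-25) = (2*(9/2))*(-25) = 9*(-25) = -225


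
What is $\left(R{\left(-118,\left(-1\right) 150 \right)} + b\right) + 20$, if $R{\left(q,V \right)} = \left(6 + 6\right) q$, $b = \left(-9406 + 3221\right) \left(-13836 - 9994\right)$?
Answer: $147387154$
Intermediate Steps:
$b = 147388550$ ($b = \left(-6185\right) \left(-23830\right) = 147388550$)
$R{\left(q,V \right)} = 12 q$
$\left(R{\left(-118,\left(-1\right) 150 \right)} + b\right) + 20 = \left(12 \left(-118\right) + 147388550\right) + 20 = \left(-1416 + 147388550\right) + 20 = 147387134 + 20 = 147387154$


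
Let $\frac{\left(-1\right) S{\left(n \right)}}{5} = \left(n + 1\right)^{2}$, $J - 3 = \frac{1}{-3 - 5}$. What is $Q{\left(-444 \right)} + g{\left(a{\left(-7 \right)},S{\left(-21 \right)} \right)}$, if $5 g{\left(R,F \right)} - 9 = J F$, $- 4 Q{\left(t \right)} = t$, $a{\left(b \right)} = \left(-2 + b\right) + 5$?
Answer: $- \frac{5186}{5} \approx -1037.2$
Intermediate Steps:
$a{\left(b \right)} = 3 + b$
$J = \frac{23}{8}$ ($J = 3 + \frac{1}{-3 - 5} = 3 + \frac{1}{-8} = 3 - \frac{1}{8} = \frac{23}{8} \approx 2.875$)
$Q{\left(t \right)} = - \frac{t}{4}$
$S{\left(n \right)} = - 5 \left(1 + n\right)^{2}$ ($S{\left(n \right)} = - 5 \left(n + 1\right)^{2} = - 5 \left(1 + n\right)^{2}$)
$g{\left(R,F \right)} = \frac{9}{5} + \frac{23 F}{40}$ ($g{\left(R,F \right)} = \frac{9}{5} + \frac{\frac{23}{8} F}{5} = \frac{9}{5} + \frac{23 F}{40}$)
$Q{\left(-444 \right)} + g{\left(a{\left(-7 \right)},S{\left(-21 \right)} \right)} = \left(- \frac{1}{4}\right) \left(-444\right) + \left(\frac{9}{5} + \frac{23 \left(- 5 \left(1 - 21\right)^{2}\right)}{40}\right) = 111 + \left(\frac{9}{5} + \frac{23 \left(- 5 \left(-20\right)^{2}\right)}{40}\right) = 111 + \left(\frac{9}{5} + \frac{23 \left(\left(-5\right) 400\right)}{40}\right) = 111 + \left(\frac{9}{5} + \frac{23}{40} \left(-2000\right)\right) = 111 + \left(\frac{9}{5} - 1150\right) = 111 - \frac{5741}{5} = - \frac{5186}{5}$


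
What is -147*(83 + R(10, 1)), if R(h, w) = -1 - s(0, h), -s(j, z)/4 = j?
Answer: -12054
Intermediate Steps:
s(j, z) = -4*j
R(h, w) = -1 (R(h, w) = -1 - (-4)*0 = -1 - 1*0 = -1 + 0 = -1)
-147*(83 + R(10, 1)) = -147*(83 - 1) = -147*82 = -12054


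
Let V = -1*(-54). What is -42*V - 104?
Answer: -2372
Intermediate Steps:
V = 54
-42*V - 104 = -42*54 - 104 = -2268 - 104 = -2372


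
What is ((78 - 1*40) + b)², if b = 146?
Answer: 33856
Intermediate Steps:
((78 - 1*40) + b)² = ((78 - 1*40) + 146)² = ((78 - 40) + 146)² = (38 + 146)² = 184² = 33856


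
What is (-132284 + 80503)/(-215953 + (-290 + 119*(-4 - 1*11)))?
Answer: 51781/218028 ≈ 0.23750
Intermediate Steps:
(-132284 + 80503)/(-215953 + (-290 + 119*(-4 - 1*11))) = -51781/(-215953 + (-290 + 119*(-4 - 11))) = -51781/(-215953 + (-290 + 119*(-15))) = -51781/(-215953 + (-290 - 1785)) = -51781/(-215953 - 2075) = -51781/(-218028) = -51781*(-1/218028) = 51781/218028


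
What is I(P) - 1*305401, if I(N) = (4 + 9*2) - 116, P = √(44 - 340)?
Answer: -305495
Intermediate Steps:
P = 2*I*√74 (P = √(-296) = 2*I*√74 ≈ 17.205*I)
I(N) = -94 (I(N) = (4 + 18) - 116 = 22 - 116 = -94)
I(P) - 1*305401 = -94 - 1*305401 = -94 - 305401 = -305495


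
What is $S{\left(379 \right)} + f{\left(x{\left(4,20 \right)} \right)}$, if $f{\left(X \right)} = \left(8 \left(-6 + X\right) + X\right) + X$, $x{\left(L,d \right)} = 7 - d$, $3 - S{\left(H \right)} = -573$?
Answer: $398$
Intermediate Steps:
$S{\left(H \right)} = 576$ ($S{\left(H \right)} = 3 - -573 = 3 + 573 = 576$)
$f{\left(X \right)} = -48 + 10 X$ ($f{\left(X \right)} = \left(\left(-48 + 8 X\right) + X\right) + X = \left(-48 + 9 X\right) + X = -48 + 10 X$)
$S{\left(379 \right)} + f{\left(x{\left(4,20 \right)} \right)} = 576 + \left(-48 + 10 \left(7 - 20\right)\right) = 576 + \left(-48 + 10 \left(-13\right)\right) = 576 - 178 = 398$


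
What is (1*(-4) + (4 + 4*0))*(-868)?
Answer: 0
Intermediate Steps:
(1*(-4) + (4 + 4*0))*(-868) = (-4 + (4 + 0))*(-868) = (-4 + 4)*(-868) = 0*(-868) = 0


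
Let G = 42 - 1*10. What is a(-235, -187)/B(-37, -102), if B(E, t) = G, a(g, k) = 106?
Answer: 53/16 ≈ 3.3125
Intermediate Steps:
G = 32 (G = 42 - 10 = 32)
B(E, t) = 32
a(-235, -187)/B(-37, -102) = 106/32 = 106*(1/32) = 53/16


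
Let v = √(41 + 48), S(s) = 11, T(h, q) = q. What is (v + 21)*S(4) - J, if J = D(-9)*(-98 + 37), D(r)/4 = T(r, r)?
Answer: -1965 + 11*√89 ≈ -1861.2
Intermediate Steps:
D(r) = 4*r
v = √89 ≈ 9.4340
J = 2196 (J = (4*(-9))*(-98 + 37) = -36*(-61) = 2196)
(v + 21)*S(4) - J = (√89 + 21)*11 - 1*2196 = (21 + √89)*11 - 2196 = (231 + 11*√89) - 2196 = -1965 + 11*√89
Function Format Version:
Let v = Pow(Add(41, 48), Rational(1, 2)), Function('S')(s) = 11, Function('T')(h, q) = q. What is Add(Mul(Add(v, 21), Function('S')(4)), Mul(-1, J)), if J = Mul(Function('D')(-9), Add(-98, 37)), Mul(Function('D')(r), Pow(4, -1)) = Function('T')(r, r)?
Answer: Add(-1965, Mul(11, Pow(89, Rational(1, 2)))) ≈ -1861.2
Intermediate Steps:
Function('D')(r) = Mul(4, r)
v = Pow(89, Rational(1, 2)) ≈ 9.4340
J = 2196 (J = Mul(Mul(4, -9), Add(-98, 37)) = Mul(-36, -61) = 2196)
Add(Mul(Add(v, 21), Function('S')(4)), Mul(-1, J)) = Add(Mul(Add(Pow(89, Rational(1, 2)), 21), 11), Mul(-1, 2196)) = Add(Mul(Add(21, Pow(89, Rational(1, 2))), 11), -2196) = Add(Add(231, Mul(11, Pow(89, Rational(1, 2)))), -2196) = Add(-1965, Mul(11, Pow(89, Rational(1, 2))))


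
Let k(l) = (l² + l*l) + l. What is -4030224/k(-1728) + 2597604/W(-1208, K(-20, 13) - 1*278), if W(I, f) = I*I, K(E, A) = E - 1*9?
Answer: 12535362643/11343953520 ≈ 1.1050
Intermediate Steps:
K(E, A) = -9 + E (K(E, A) = E - 9 = -9 + E)
k(l) = l + 2*l² (k(l) = (l² + l²) + l = 2*l² + l = l + 2*l²)
W(I, f) = I²
-4030224/k(-1728) + 2597604/W(-1208, K(-20, 13) - 1*278) = -4030224*(-1/(1728*(1 + 2*(-1728)))) + 2597604/((-1208)²) = -4030224*(-1/(1728*(1 - 3456))) + 2597604/1459264 = -4030224/((-1728*(-3455))) + 2597604*(1/1459264) = -4030224/5970240 + 649401/364816 = -4030224*1/5970240 + 649401/364816 = -83963/124380 + 649401/364816 = 12535362643/11343953520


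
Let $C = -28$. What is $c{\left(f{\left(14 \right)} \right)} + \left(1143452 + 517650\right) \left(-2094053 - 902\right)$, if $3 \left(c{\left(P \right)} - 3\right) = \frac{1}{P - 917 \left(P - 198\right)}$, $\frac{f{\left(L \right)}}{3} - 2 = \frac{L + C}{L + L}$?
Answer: $- \frac{1852480194364739123}{532332} \approx -3.4799 \cdot 10^{12}$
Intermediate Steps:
$f{\left(L \right)} = 6 + \frac{3 \left(-28 + L\right)}{2 L}$ ($f{\left(L \right)} = 6 + 3 \frac{L - 28}{L + L} = 6 + 3 \frac{-28 + L}{2 L} = 6 + \frac{3 \left(-28 + L\right)}{2 L}$)
$c{\left(P \right)} = 3 + \frac{1}{3 \left(181566 - 916 P\right)}$ ($c{\left(P \right)} = 3 + \frac{1}{3 \left(P - 917 \left(P - 198\right)\right)} = 3 + \frac{1}{3 \left(P - 917 \left(-198 + P\right)\right)} = 3 + \frac{1}{3 \left(P - \left(-181566 + 917 P\right)\right)} = 3 + \frac{1}{3 \left(181566 - 916 P\right)}$)
$c{\left(f{\left(14 \right)} \right)} + \left(1143452 + 517650\right) \left(-2094053 - 902\right) = \frac{-1634095 + 8244 \left(\frac{15}{2} - \frac{42}{14}\right)}{6 \left(-90783 + 458 \left(\frac{15}{2} - \frac{42}{14}\right)\right)} + \left(1143452 + 517650\right) \left(-2094053 - 902\right) = \frac{-1634095 + 8244 \left(\frac{15}{2} - 3\right)}{6 \left(-90783 + 458 \left(\frac{15}{2} - 3\right)\right)} + 1661102 \left(-2094955\right) = \frac{-1634095 + 8244 \left(\frac{15}{2} - 3\right)}{6 \left(-90783 + 458 \left(\frac{15}{2} - 3\right)\right)} - 3479933940410 = \frac{-1634095 + 8244 \cdot \frac{9}{2}}{6 \left(-90783 + 458 \cdot \frac{9}{2}\right)} - 3479933940410 = \frac{-1634095 + 37098}{6 \left(-90783 + 2061\right)} - 3479933940410 = \frac{1}{6} \frac{1}{-88722} \left(-1596997\right) - 3479933940410 = \frac{1}{6} \left(- \frac{1}{88722}\right) \left(-1596997\right) - 3479933940410 = \frac{1596997}{532332} - 3479933940410 = - \frac{1852480194364739123}{532332}$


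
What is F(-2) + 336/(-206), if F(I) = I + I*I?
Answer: 38/103 ≈ 0.36893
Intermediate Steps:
F(I) = I + I²
F(-2) + 336/(-206) = -2*(1 - 2) + 336/(-206) = -2*(-1) + 336*(-1/206) = 2 - 168/103 = 38/103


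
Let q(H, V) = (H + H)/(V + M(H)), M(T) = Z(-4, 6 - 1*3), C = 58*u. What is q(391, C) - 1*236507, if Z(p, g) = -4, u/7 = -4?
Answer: -192517089/814 ≈ -2.3651e+5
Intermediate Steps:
u = -28 (u = 7*(-4) = -28)
C = -1624 (C = 58*(-28) = -1624)
M(T) = -4
q(H, V) = 2*H/(-4 + V) (q(H, V) = (H + H)/(V - 4) = (2*H)/(-4 + V) = 2*H/(-4 + V))
q(391, C) - 1*236507 = 2*391/(-4 - 1624) - 1*236507 = 2*391/(-1628) - 236507 = 2*391*(-1/1628) - 236507 = -391/814 - 236507 = -192517089/814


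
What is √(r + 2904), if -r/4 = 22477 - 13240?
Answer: 2*I*√8511 ≈ 184.51*I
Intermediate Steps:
r = -36948 (r = -4*(22477 - 13240) = -4*9237 = -36948)
√(r + 2904) = √(-36948 + 2904) = √(-34044) = 2*I*√8511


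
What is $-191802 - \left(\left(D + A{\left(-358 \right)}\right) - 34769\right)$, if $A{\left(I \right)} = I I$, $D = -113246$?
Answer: $-171951$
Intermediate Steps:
$A{\left(I \right)} = I^{2}$
$-191802 - \left(\left(D + A{\left(-358 \right)}\right) - 34769\right) = -191802 - \left(\left(-113246 + \left(-358\right)^{2}\right) - 34769\right) = -191802 - \left(\left(-113246 + 128164\right) - 34769\right) = -191802 - \left(14918 - 34769\right) = -191802 - -19851 = -191802 + 19851 = -171951$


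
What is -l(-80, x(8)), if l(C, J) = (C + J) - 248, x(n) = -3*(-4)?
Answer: 316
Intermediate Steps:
x(n) = 12
l(C, J) = -248 + C + J
-l(-80, x(8)) = -(-248 - 80 + 12) = -1*(-316) = 316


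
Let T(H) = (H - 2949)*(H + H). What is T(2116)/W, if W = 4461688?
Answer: -62951/79673 ≈ -0.79012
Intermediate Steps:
T(H) = 2*H*(-2949 + H) (T(H) = (-2949 + H)*(2*H) = 2*H*(-2949 + H))
T(2116)/W = (2*2116*(-2949 + 2116))/4461688 = (2*2116*(-833))*(1/4461688) = -3525256*1/4461688 = -62951/79673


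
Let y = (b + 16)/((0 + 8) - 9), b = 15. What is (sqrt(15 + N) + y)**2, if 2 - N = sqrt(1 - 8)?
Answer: (31 - sqrt(17 - I*sqrt(7)))**2 ≈ 721.6 + 17.187*I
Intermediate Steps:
N = 2 - I*sqrt(7) (N = 2 - sqrt(1 - 8) = 2 - sqrt(-7) = 2 - I*sqrt(7) ≈ 2.0 - 2.6458*I)
y = -31 (y = (15 + 16)/((0 + 8) - 9) = 31/(8 - 9) = 31/(-1) = 31*(-1) = -31)
(sqrt(15 + N) + y)**2 = (sqrt(15 + (2 - I*sqrt(7))) - 31)**2 = (sqrt(17 - I*sqrt(7)) - 31)**2 = (-31 + sqrt(17 - I*sqrt(7)))**2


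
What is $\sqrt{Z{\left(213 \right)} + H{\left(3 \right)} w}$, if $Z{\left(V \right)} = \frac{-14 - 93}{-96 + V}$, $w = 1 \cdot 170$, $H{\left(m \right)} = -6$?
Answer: $\frac{i \sqrt{1552811}}{39} \approx 31.952 i$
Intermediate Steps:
$w = 170$
$Z{\left(V \right)} = - \frac{107}{-96 + V}$
$\sqrt{Z{\left(213 \right)} + H{\left(3 \right)} w} = \sqrt{- \frac{107}{-96 + 213} - 1020} = \sqrt{- \frac{107}{117} - 1020} = \sqrt{- \frac{119447}{117}} = \frac{i \sqrt{1552811}}{39}$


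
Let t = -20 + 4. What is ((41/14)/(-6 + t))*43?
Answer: -1763/308 ≈ -5.7240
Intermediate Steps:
t = -16
((41/14)/(-6 + t))*43 = ((41/14)/(-6 - 16))*43 = ((41*(1/14))/(-22))*43 = -1/22*41/14*43 = -41/308*43 = -1763/308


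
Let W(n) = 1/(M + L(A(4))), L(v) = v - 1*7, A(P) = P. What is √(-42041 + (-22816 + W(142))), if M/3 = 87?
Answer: I*√4317141090/258 ≈ 254.67*I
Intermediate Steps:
M = 261 (M = 3*87 = 261)
L(v) = -7 + v (L(v) = v - 7 = -7 + v)
W(n) = 1/258 (W(n) = 1/(261 + (-7 + 4)) = 1/(261 - 3) = 1/258)
√(-42041 + (-22816 + W(142))) = √(-42041 + (-22816 + 1/258)) = √(-42041 - 5886527/258) = √(-16733105/258) = I*√4317141090/258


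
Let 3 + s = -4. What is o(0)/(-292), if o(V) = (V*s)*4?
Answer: 0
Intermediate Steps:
s = -7 (s = -3 - 4 = -7)
o(V) = -28*V (o(V) = (V*(-7))*4 = -7*V*4 = -28*V)
o(0)/(-292) = -28*0/(-292) = 0*(-1/292) = 0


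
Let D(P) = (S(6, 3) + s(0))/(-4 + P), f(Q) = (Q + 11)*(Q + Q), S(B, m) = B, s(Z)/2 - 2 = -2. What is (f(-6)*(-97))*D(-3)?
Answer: -34920/7 ≈ -4988.6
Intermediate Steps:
s(Z) = 0 (s(Z) = 4 + 2*(-2) = 4 - 4 = 0)
f(Q) = 2*Q*(11 + Q) (f(Q) = (11 + Q)*(2*Q) = 2*Q*(11 + Q))
D(P) = 6/(-4 + P) (D(P) = (6 + 0)/(-4 + P) = 6/(-4 + P))
(f(-6)*(-97))*D(-3) = ((2*(-6)*(11 - 6))*(-97))*(6/(-4 - 3)) = ((2*(-6)*5)*(-97))*(6/(-7)) = (-60*(-97))*(6*(-⅐)) = 5820*(-6/7) = -34920/7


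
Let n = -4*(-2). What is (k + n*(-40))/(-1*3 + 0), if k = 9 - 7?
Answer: 106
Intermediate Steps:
k = 2
n = 8
(k + n*(-40))/(-1*3 + 0) = (2 + 8*(-40))/(-1*3 + 0) = (2 - 320)/(-3 + 0) = -318/(-3) = -318*(-1/3) = 106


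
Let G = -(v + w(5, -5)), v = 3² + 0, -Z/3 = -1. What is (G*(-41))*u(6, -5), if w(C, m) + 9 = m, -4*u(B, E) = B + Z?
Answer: 1845/4 ≈ 461.25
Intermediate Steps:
Z = 3 (Z = -3*(-1) = 3)
u(B, E) = -¾ - B/4 (u(B, E) = -(B + 3)/4 = -(3 + B)/4 = -¾ - B/4)
w(C, m) = -9 + m
v = 9 (v = 9 + 0 = 9)
G = 5 (G = -(9 + (-9 - 5)) = -(9 - 14) = -1*(-5) = 5)
(G*(-41))*u(6, -5) = (5*(-41))*(-¾ - ¼*6) = -205*(-¾ - 3/2) = -205*(-9/4) = 1845/4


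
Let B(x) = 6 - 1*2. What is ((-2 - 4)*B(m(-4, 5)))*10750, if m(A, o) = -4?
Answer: -258000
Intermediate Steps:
B(x) = 4 (B(x) = 6 - 2 = 4)
((-2 - 4)*B(m(-4, 5)))*10750 = ((-2 - 4)*4)*10750 = -6*4*10750 = -24*10750 = -258000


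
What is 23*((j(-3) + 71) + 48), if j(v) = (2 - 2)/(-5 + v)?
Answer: 2737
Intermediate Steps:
j(v) = 0 (j(v) = 0/(-5 + v) = 0)
23*((j(-3) + 71) + 48) = 23*((0 + 71) + 48) = 23*(71 + 48) = 23*119 = 2737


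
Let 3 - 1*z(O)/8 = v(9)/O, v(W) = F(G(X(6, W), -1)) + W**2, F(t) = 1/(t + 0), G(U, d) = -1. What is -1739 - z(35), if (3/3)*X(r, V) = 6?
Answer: -12213/7 ≈ -1744.7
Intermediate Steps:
X(r, V) = 6
F(t) = 1/t
v(W) = -1 + W**2 (v(W) = 1/(-1) + W**2 = -1 + W**2)
z(O) = 24 - 640/O (z(O) = 24 - 8*(-1 + 9**2)/O = 24 - 8*(-1 + 81)/O = 24 - 640/O)
-1739 - z(35) = -1739 - (24 - 640/35) = -1739 - (24 - 640*1/35) = -1739 - (24 - 128/7) = -1739 - 1*40/7 = -1739 - 40/7 = -12213/7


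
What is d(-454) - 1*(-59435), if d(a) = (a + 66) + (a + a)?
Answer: 58139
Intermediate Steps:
d(a) = 66 + 3*a (d(a) = (66 + a) + 2*a = 66 + 3*a)
d(-454) - 1*(-59435) = (66 + 3*(-454)) - 1*(-59435) = (66 - 1362) + 59435 = -1296 + 59435 = 58139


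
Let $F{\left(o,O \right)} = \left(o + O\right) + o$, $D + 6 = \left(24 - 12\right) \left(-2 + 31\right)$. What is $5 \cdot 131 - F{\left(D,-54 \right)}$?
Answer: $25$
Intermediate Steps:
$D = 342$ ($D = -6 + \left(24 - 12\right) \left(-2 + 31\right) = -6 + 12 \cdot 29 = -6 + 348 = 342$)
$F{\left(o,O \right)} = O + 2 o$ ($F{\left(o,O \right)} = \left(O + o\right) + o = O + 2 o$)
$5 \cdot 131 - F{\left(D,-54 \right)} = 5 \cdot 131 - \left(-54 + 2 \cdot 342\right) = 655 - \left(-54 + 684\right) = 655 - 630 = 25$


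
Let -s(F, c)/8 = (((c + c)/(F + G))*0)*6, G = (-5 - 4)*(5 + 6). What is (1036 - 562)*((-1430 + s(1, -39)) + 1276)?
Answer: -72996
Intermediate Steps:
G = -99 (G = -9*11 = -99)
s(F, c) = 0 (s(F, c) = -8*((c + c)/(F - 99))*0*6 = -8*((2*c)/(-99 + F))*0*6 = -8*(2*c/(-99 + F))*0*6 = -0*6 = -8*0 = 0)
(1036 - 562)*((-1430 + s(1, -39)) + 1276) = (1036 - 562)*((-1430 + 0) + 1276) = 474*(-1430 + 1276) = 474*(-154) = -72996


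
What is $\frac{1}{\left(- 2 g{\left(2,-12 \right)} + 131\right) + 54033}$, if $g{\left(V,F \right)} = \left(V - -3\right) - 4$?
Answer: $\frac{1}{54162} \approx 1.8463 \cdot 10^{-5}$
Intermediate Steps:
$g{\left(V,F \right)} = -1 + V$ ($g{\left(V,F \right)} = \left(V + 3\right) - 4 = \left(3 + V\right) - 4 = -1 + V$)
$\frac{1}{\left(- 2 g{\left(2,-12 \right)} + 131\right) + 54033} = \frac{1}{\left(- 2 \left(-1 + 2\right) + 131\right) + 54033} = \frac{1}{\left(\left(-2\right) 1 + 131\right) + 54033} = \frac{1}{\left(-2 + 131\right) + 54033} = \frac{1}{129 + 54033} = \frac{1}{54162}$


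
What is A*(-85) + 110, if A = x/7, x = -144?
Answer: 13010/7 ≈ 1858.6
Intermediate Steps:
A = -144/7 ≈ -20.571
A*(-85) + 110 = -144/7*(-85) + 110 = 12240/7 + 110 = 13010/7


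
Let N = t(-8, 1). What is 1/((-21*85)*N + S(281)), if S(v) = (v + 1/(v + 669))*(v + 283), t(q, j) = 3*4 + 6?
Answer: 475/60018432 ≈ 7.9142e-6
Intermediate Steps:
t(q, j) = 18 (t(q, j) = 12 + 6 = 18)
S(v) = (283 + v)*(v + 1/(669 + v)) (S(v) = (v + 1/(669 + v))*(283 + v) = (283 + v)*(v + 1/(669 + v)))
N = 18
1/((-21*85)*N + S(281)) = 1/(-21*85*18 + (283 + 281**3 + 952*281**2 + 189328*281)/(669 + 281)) = 1/(-1785*18 + (283 + 22188041 + 952*78961 + 53201168)/950) = 1/(-32130 + (283 + 22188041 + 75170872 + 53201168)/950) = 1/(-32130 + (1/950)*150560364) = 1/(-32130 + 75280182/475) = 1/(60018432/475) = 475/60018432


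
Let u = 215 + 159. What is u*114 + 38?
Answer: 42674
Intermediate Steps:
u = 374
u*114 + 38 = 374*114 + 38 = 42636 + 38 = 42674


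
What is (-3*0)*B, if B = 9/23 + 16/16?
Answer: 0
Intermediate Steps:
B = 32/23 (B = 9*(1/23) + 16*(1/16) = 9/23 + 1 = 32/23 ≈ 1.3913)
(-3*0)*B = -3*0*(32/23) = 0*(32/23) = 0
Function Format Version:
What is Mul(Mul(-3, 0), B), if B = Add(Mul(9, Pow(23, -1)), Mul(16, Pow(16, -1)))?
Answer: 0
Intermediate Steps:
B = Rational(32, 23) (B = Add(Mul(9, Rational(1, 23)), Mul(16, Rational(1, 16))) = Add(Rational(9, 23), 1) = Rational(32, 23) ≈ 1.3913)
Mul(Mul(-3, 0), B) = Mul(Mul(-3, 0), Rational(32, 23)) = Mul(0, Rational(32, 23)) = 0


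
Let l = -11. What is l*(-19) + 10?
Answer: 219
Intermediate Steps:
l*(-19) + 10 = -11*(-19) + 10 = 209 + 10 = 219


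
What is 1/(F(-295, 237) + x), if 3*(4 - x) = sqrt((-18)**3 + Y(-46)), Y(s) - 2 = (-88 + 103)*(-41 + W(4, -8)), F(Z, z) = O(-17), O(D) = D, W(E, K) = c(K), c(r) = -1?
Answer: -117/7981 + 6*I*sqrt(1615)/7981 ≈ -0.01466 + 0.030212*I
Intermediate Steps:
W(E, K) = -1
F(Z, z) = -17
Y(s) = -628 (Y(s) = 2 + (-88 + 103)*(-41 - 1) = 2 + 15*(-42) = 2 - 630 = -628)
x = 4 - 2*I*sqrt(1615)/3 (x = 4 - sqrt((-18)**3 - 628)/3 = 4 - sqrt(-5832 - 628)/3 = 4 - 2*I*sqrt(1615)/3 ≈ 4.0 - 26.791*I)
1/(F(-295, 237) + x) = 1/(-17 + (4 - 2*I*sqrt(1615)/3)) = 1/(-13 - 2*I*sqrt(1615)/3)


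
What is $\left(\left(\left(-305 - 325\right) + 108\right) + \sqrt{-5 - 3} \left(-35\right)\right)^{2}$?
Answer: $262684 + 73080 i \sqrt{2} \approx 2.6268 \cdot 10^{5} + 1.0335 \cdot 10^{5} i$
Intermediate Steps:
$\left(\left(\left(-305 - 325\right) + 108\right) + \sqrt{-5 - 3} \left(-35\right)\right)^{2} = \left(\left(-630 + 108\right) + \sqrt{-8} \left(-35\right)\right)^{2} = \left(-522 + 2 i \sqrt{2} \left(-35\right)\right)^{2} = \left(-522 - 70 i \sqrt{2}\right)^{2}$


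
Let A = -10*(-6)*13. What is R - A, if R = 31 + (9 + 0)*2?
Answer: -731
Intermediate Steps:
R = 49 (R = 31 + 9*2 = 31 + 18 = 49)
A = 780 (A = 60*13 = 780)
R - A = 49 - 1*780 = 49 - 780 = -731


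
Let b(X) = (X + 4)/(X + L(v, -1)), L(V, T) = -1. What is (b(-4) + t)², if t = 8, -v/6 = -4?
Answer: 64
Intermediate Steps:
v = 24 (v = -6*(-4) = 24)
b(X) = (4 + X)/(-1 + X) (b(X) = (X + 4)/(X - 1) = (4 + X)/(-1 + X))
(b(-4) + t)² = ((4 - 4)/(-1 - 4) + 8)² = (0/(-5) + 8)² = (-⅕*0 + 8)² = (0 + 8)² = 8² = 64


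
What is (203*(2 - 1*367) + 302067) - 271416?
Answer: -43444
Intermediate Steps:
(203*(2 - 1*367) + 302067) - 271416 = (203*(2 - 367) + 302067) - 271416 = (203*(-365) + 302067) - 271416 = (-74095 + 302067) - 271416 = 227972 - 271416 = -43444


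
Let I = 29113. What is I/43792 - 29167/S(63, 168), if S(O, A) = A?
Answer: -22721255/131376 ≈ -172.95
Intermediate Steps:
I/43792 - 29167/S(63, 168) = 29113/43792 - 29167/168 = 29113*(1/43792) - 29167*1/168 = 4159/6256 - 29167/168 = -22721255/131376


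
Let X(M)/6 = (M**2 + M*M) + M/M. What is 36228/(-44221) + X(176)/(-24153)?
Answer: -5770918854/356023271 ≈ -16.209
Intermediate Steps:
X(M) = 6 + 12*M**2 (X(M) = 6*((M**2 + M*M) + M/M) = 6*((M**2 + M**2) + 1) = 6*(2*M**2 + 1) = 6*(1 + 2*M**2) = 6 + 12*M**2)
36228/(-44221) + X(176)/(-24153) = 36228/(-44221) + (6 + 12*176**2)/(-24153) = 36228*(-1/44221) + (6 + 12*30976)*(-1/24153) = -36228/44221 + (6 + 371712)*(-1/24153) = -36228/44221 + 371718*(-1/24153) = -36228/44221 - 123906/8051 = -5770918854/356023271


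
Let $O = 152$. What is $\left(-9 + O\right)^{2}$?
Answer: $20449$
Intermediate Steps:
$\left(-9 + O\right)^{2} = \left(-9 + 152\right)^{2} = 143^{2} = 20449$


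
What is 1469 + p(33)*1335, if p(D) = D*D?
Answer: 1455284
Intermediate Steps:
p(D) = D**2
1469 + p(33)*1335 = 1469 + 33**2*1335 = 1469 + 1089*1335 = 1469 + 1453815 = 1455284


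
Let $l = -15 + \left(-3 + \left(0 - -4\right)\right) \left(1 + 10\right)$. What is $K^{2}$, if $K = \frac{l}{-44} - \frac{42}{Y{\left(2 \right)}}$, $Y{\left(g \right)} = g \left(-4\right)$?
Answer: $\frac{55225}{1936} \approx 28.525$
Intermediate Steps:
$Y{\left(g \right)} = - 4 g$
$l = -4$ ($l = -15 + \left(-3 + \left(0 + 4\right)\right) 11 = -15 + \left(-3 + 4\right) 11 = -15 + 1 \cdot 11 = -15 + 11 = -4$)
$K = \frac{235}{44}$ ($K = - \frac{4}{-44} - \frac{42}{\left(-4\right) 2} = \left(-4\right) \left(- \frac{1}{44}\right) - \frac{42}{-8} = \frac{1}{11} - - \frac{21}{4} = \frac{1}{11} + \frac{21}{4} = \frac{235}{44} \approx 5.3409$)
$K^{2} = \left(\frac{235}{44}\right)^{2} = \frac{55225}{1936}$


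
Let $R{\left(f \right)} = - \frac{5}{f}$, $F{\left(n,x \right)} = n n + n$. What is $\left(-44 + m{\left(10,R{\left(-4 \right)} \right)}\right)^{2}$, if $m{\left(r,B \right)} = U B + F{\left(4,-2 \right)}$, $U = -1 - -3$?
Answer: $\frac{1849}{4} \approx 462.25$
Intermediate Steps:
$F{\left(n,x \right)} = n + n^{2}$ ($F{\left(n,x \right)} = n^{2} + n = n + n^{2}$)
$U = 2$ ($U = -1 + 3 = 2$)
$m{\left(r,B \right)} = 20 + 2 B$ ($m{\left(r,B \right)} = 2 B + 4 \left(1 + 4\right) = 2 B + 4 \cdot 5 = 2 B + 20 = 20 + 2 B$)
$\left(-44 + m{\left(10,R{\left(-4 \right)} \right)}\right)^{2} = \left(-44 + \left(20 + 2 \left(- \frac{5}{-4}\right)\right)\right)^{2} = \left(-44 + \left(20 + 2 \left(\left(-5\right) \left(- \frac{1}{4}\right)\right)\right)\right)^{2} = \left(-44 + \left(20 + 2 \cdot \frac{5}{4}\right)\right)^{2} = \left(-44 + \left(20 + \frac{5}{2}\right)\right)^{2} = \left(-44 + \frac{45}{2}\right)^{2} = \left(- \frac{43}{2}\right)^{2} = \frac{1849}{4}$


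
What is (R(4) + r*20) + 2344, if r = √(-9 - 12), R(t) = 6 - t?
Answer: 2346 + 20*I*√21 ≈ 2346.0 + 91.651*I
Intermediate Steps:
r = I*√21 (r = √(-21) = I*√21 ≈ 4.5826*I)
(R(4) + r*20) + 2344 = ((6 - 1*4) + (I*√21)*20) + 2344 = ((6 - 4) + 20*I*√21) + 2344 = (2 + 20*I*√21) + 2344 = 2346 + 20*I*√21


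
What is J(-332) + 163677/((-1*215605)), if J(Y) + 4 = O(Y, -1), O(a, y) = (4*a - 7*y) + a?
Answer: -357421162/215605 ≈ -1657.8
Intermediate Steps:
O(a, y) = -7*y + 5*a (O(a, y) = (-7*y + 4*a) + a = -7*y + 5*a)
J(Y) = 3 + 5*Y (J(Y) = -4 + (-7*(-1) + 5*Y) = -4 + (7 + 5*Y) = 3 + 5*Y)
J(-332) + 163677/((-1*215605)) = (3 + 5*(-332)) + 163677/((-1*215605)) = (3 - 1660) + 163677/(-215605) = -1657 + 163677*(-1/215605) = -1657 - 163677/215605 = -357421162/215605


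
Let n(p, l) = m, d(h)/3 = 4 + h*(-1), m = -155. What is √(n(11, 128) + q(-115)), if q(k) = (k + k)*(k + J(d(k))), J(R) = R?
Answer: 61*I*√15 ≈ 236.25*I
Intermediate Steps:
d(h) = 12 - 3*h (d(h) = 3*(4 + h*(-1)) = 3*(4 - h) = 12 - 3*h)
n(p, l) = -155
q(k) = 2*k*(12 - 2*k) (q(k) = (k + k)*(k + (12 - 3*k)) = (2*k)*(12 - 2*k) = 2*k*(12 - 2*k))
√(n(11, 128) + q(-115)) = √(-155 + 4*(-115)*(6 - 1*(-115))) = √(-155 + 4*(-115)*(6 + 115)) = √(-155 + 4*(-115)*121) = √(-155 - 55660) = √(-55815) = 61*I*√15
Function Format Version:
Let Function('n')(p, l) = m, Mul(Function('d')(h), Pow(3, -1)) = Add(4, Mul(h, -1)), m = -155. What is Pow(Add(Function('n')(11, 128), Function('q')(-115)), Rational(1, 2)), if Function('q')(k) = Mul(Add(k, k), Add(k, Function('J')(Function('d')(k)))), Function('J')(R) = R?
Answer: Mul(61, I, Pow(15, Rational(1, 2))) ≈ Mul(236.25, I)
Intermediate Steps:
Function('d')(h) = Add(12, Mul(-3, h)) (Function('d')(h) = Mul(3, Add(4, Mul(h, -1))) = Mul(3, Add(4, Mul(-1, h))) = Add(12, Mul(-3, h)))
Function('n')(p, l) = -155
Function('q')(k) = Mul(2, k, Add(12, Mul(-2, k))) (Function('q')(k) = Mul(Add(k, k), Add(k, Add(12, Mul(-3, k)))) = Mul(Mul(2, k), Add(12, Mul(-2, k))) = Mul(2, k, Add(12, Mul(-2, k))))
Pow(Add(Function('n')(11, 128), Function('q')(-115)), Rational(1, 2)) = Pow(Add(-155, Mul(4, -115, Add(6, Mul(-1, -115)))), Rational(1, 2)) = Pow(Add(-155, Mul(4, -115, Add(6, 115))), Rational(1, 2)) = Pow(Add(-155, Mul(4, -115, 121)), Rational(1, 2)) = Pow(Add(-155, -55660), Rational(1, 2)) = Pow(-55815, Rational(1, 2)) = Mul(61, I, Pow(15, Rational(1, 2)))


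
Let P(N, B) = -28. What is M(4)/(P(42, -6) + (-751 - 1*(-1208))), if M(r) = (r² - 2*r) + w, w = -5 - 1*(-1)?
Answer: 4/429 ≈ 0.0093240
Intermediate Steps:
w = -4 (w = -5 + 1 = -4)
M(r) = -4 + r² - 2*r (M(r) = (r² - 2*r) - 4 = -4 + r² - 2*r)
M(4)/(P(42, -6) + (-751 - 1*(-1208))) = (-4 + 4² - 2*4)/(-28 + (-751 - 1*(-1208))) = (-4 + 16 - 8)/(-28 + (-751 + 1208)) = 4/(-28 + 457) = 4/429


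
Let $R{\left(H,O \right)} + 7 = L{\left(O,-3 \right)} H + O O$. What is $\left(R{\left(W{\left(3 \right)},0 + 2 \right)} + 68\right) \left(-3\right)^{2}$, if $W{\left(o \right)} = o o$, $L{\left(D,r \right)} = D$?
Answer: $747$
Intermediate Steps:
$W{\left(o \right)} = o^{2}$
$R{\left(H,O \right)} = -7 + O^{2} + H O$ ($R{\left(H,O \right)} = -7 + \left(O H + O O\right) = -7 + \left(H O + O^{2}\right) = -7 + \left(O^{2} + H O\right) = -7 + O^{2} + H O$)
$\left(R{\left(W{\left(3 \right)},0 + 2 \right)} + 68\right) \left(-3\right)^{2} = \left(\left(-7 + \left(0 + 2\right)^{2} + 3^{2} \left(0 + 2\right)\right) + 68\right) \left(-3\right)^{2} = \left(\left(-7 + 2^{2} + 9 \cdot 2\right) + 68\right) 9 = \left(\left(-7 + 4 + 18\right) + 68\right) 9 = \left(15 + 68\right) 9 = 83 \cdot 9 = 747$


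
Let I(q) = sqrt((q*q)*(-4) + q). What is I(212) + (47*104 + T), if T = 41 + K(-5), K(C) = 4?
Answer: 4933 + 22*I*sqrt(371) ≈ 4933.0 + 423.75*I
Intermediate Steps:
T = 45 (T = 41 + 4 = 45)
I(q) = sqrt(q - 4*q**2) (I(q) = sqrt(q**2*(-4) + q) = sqrt(-4*q**2 + q) = sqrt(q - 4*q**2))
I(212) + (47*104 + T) = sqrt(212*(1 - 4*212)) + (47*104 + 45) = sqrt(212*(1 - 848)) + (4888 + 45) = sqrt(212*(-847)) + 4933 = sqrt(-179564) + 4933 = 22*I*sqrt(371) + 4933 = 4933 + 22*I*sqrt(371)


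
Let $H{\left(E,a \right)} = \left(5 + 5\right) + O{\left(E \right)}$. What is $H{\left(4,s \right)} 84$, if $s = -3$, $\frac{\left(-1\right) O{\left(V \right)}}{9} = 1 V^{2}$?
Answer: $-11256$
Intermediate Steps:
$O{\left(V \right)} = - 9 V^{2}$ ($O{\left(V \right)} = - 9 \cdot 1 V^{2} = - 9 V^{2}$)
$H{\left(E,a \right)} = 10 - 9 E^{2}$ ($H{\left(E,a \right)} = \left(5 + 5\right) - 9 E^{2} = 10 - 9 E^{2}$)
$H{\left(4,s \right)} 84 = \left(10 - 9 \cdot 4^{2}\right) 84 = \left(10 - 144\right) 84 = \left(-134\right) 84 = -11256$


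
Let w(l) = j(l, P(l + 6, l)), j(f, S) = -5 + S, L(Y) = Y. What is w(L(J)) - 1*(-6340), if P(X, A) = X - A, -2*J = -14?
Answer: 6341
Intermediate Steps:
J = 7 (J = -½*(-14) = 7)
w(l) = 1 (w(l) = -5 + ((l + 6) - l) = -5 + ((6 + l) - l) = -5 + 6 = 1)
w(L(J)) - 1*(-6340) = 1 - 1*(-6340) = 1 + 6340 = 6341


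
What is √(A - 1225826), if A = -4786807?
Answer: I*√6012633 ≈ 2452.1*I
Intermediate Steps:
√(A - 1225826) = √(-4786807 - 1225826) = √(-6012633) = I*√6012633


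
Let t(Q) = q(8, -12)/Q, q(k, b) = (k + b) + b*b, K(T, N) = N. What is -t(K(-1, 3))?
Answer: -140/3 ≈ -46.667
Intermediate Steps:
q(k, b) = b + k + b² (q(k, b) = (b + k) + b² = b + k + b²)
t(Q) = 140/Q (t(Q) = (-12 + 8 + (-12)²)/Q = (-12 + 8 + 144)/Q = 140/Q)
-t(K(-1, 3)) = -140/3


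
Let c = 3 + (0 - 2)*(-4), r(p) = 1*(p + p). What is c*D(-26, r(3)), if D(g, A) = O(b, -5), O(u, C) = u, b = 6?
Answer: 66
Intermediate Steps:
r(p) = 2*p (r(p) = 1*(2*p) = 2*p)
D(g, A) = 6
c = 11 (c = 3 - 2*(-4) = 3 + 8 = 11)
c*D(-26, r(3)) = 11*6 = 66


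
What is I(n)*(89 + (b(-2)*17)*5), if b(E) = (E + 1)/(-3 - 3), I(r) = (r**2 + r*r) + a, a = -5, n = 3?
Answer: 8047/6 ≈ 1341.2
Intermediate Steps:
I(r) = -5 + 2*r**2 (I(r) = (r**2 + r*r) - 5 = (r**2 + r**2) - 5 = 2*r**2 - 5 = -5 + 2*r**2)
b(E) = -1/6 - E/6 (b(E) = (1 + E)/(-6) = (1 + E)*(-1/6) = -1/6 - E/6)
I(n)*(89 + (b(-2)*17)*5) = (-5 + 2*3**2)*(89 + ((-1/6 - 1/6*(-2))*17)*5) = (-5 + 2*9)*(89 + ((-1/6 + 1/3)*17)*5) = (-5 + 18)*(89 + ((1/6)*17)*5) = 13*(89 + (17/6)*5) = 13*(89 + 85/6) = 13*(619/6) = 8047/6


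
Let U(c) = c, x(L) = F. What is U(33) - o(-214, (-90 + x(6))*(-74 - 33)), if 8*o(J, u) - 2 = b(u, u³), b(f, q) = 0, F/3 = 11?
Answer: 131/4 ≈ 32.750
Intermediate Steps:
F = 33 (F = 3*11 = 33)
x(L) = 33
o(J, u) = ¼ (o(J, u) = ¼ + (⅛)*0 = ¼ + 0 = ¼)
U(33) - o(-214, (-90 + x(6))*(-74 - 33)) = 33 - 1*¼ = 33 - ¼ = 131/4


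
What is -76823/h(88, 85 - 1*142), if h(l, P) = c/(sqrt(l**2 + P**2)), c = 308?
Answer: -76823*sqrt(10993)/308 ≈ -26152.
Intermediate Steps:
h(l, P) = 308/sqrt(P**2 + l**2) (h(l, P) = 308/(sqrt(l**2 + P**2)) = 308/(sqrt(P**2 + l**2)) = 308/sqrt(P**2 + l**2))
-76823/h(88, 85 - 1*142) = -76823*sqrt((85 - 1*142)**2 + 88**2)/308 = -76823*sqrt((85 - 142)**2 + 7744)/308 = -76823*sqrt((-57)**2 + 7744)/308 = -76823*sqrt(3249 + 7744)/308 = -76823*sqrt(10993)/308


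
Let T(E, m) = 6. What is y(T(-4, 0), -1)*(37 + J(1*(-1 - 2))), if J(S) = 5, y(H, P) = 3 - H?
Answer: -126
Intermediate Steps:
y(T(-4, 0), -1)*(37 + J(1*(-1 - 2))) = (3 - 1*6)*(37 + 5) = (3 - 6)*42 = -3*42 = -126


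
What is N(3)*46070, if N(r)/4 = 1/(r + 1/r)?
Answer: 55284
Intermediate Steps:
N(r) = 4/(r + 1/r)
N(3)*46070 = (4*3/(1 + 3²))*46070 = (4*3/(1 + 9))*46070 = (4*3/10)*46070 = (4*3*(⅒))*46070 = (6/5)*46070 = 55284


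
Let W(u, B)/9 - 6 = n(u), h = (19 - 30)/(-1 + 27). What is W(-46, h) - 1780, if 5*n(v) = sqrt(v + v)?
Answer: -1726 + 18*I*sqrt(23)/5 ≈ -1726.0 + 17.265*I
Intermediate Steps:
h = -11/26 ≈ -0.42308
n(v) = sqrt(2)*sqrt(v)/5 (n(v) = sqrt(v + v)/5 = sqrt(2*v)/5 = (sqrt(2)*sqrt(v))/5 = sqrt(2)*sqrt(v)/5)
W(u, B) = 54 + 9*sqrt(2)*sqrt(u)/5 (W(u, B) = 54 + 9*(sqrt(2)*sqrt(u)/5) = 54 + 9*sqrt(2)*sqrt(u)/5)
W(-46, h) - 1780 = (54 + 9*sqrt(2)*sqrt(-46)/5) - 1780 = (54 + 9*sqrt(2)*(I*sqrt(46))/5) - 1780 = (54 + 18*I*sqrt(23)/5) - 1780 = -1726 + 18*I*sqrt(23)/5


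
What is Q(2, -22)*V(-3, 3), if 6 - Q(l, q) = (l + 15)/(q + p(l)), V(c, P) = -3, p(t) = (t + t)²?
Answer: -53/2 ≈ -26.500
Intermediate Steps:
p(t) = 4*t² (p(t) = (2*t)² = 4*t²)
Q(l, q) = 6 - (15 + l)/(q + 4*l²) (Q(l, q) = 6 - (l + 15)/(q + 4*l²) = 6 - (15 + l)/(q + 4*l²))
Q(2, -22)*V(-3, 3) = ((-15 - 1*2 + 6*(-22) + 24*2²)/(-22 + 4*2²))*(-3) = ((-15 - 2 - 132 + 24*4)/(-22 + 4*4))*(-3) = ((-15 - 2 - 132 + 96)/(-22 + 16))*(-3) = (-53/(-6))*(-3) = -⅙*(-53)*(-3) = (53/6)*(-3) = -53/2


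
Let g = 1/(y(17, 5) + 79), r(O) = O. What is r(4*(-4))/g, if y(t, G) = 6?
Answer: -1360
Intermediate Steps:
g = 1/85 (g = 1/(6 + 79) = 1/85 ≈ 0.011765)
r(4*(-4))/g = (4*(-4))/(1/85) = -16*85 = -1360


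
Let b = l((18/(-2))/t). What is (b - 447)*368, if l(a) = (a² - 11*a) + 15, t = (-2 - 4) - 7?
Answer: -27310752/169 ≈ -1.6160e+5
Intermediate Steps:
t = -13 (t = -6 - 7 = -13)
l(a) = 15 + a² - 11*a
b = 1329/169 (b = 15 + ((18/(-2))/(-13))² - 11*18/(-2)/(-13) = 15 + ((18*(-½))*(-1/13))² - 11*18*(-½)*(-1)/13 = 15 + (-9*(-1/13))² - (-99)*(-1)/13 = 15 + (9/13)² - 11*9/13 = 15 + 81/169 - 99/13 = 1329/169 ≈ 7.8639)
(b - 447)*368 = (1329/169 - 447)*368 = -74214/169*368 = -27310752/169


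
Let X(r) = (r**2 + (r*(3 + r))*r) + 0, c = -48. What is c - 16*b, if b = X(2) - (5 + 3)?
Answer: -304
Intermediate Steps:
X(r) = r**2 + r**2*(3 + r) (X(r) = (r**2 + r**2*(3 + r)) + 0 = r**2 + r**2*(3 + r))
b = 16 (b = 2**2*(4 + 2) - (5 + 3) = 4*6 - 1*8 = 24 - 8 = 16)
c - 16*b = -48 - 16*16 = -48 - 256 = -304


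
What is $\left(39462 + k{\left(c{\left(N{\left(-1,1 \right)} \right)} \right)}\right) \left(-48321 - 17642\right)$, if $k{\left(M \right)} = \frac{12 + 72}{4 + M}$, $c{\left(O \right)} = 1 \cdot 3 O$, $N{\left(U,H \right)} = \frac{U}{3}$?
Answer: $-2604878870$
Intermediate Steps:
$N{\left(U,H \right)} = \frac{U}{3}$ ($N{\left(U,H \right)} = U \frac{1}{3} = \frac{U}{3}$)
$c{\left(O \right)} = 3 O$
$k{\left(M \right)} = \frac{84}{4 + M}$
$\left(39462 + k{\left(c{\left(N{\left(-1,1 \right)} \right)} \right)}\right) \left(-48321 - 17642\right) = \left(39462 + \frac{84}{4 + 3 \cdot \frac{1}{3} \left(-1\right)}\right) \left(-48321 - 17642\right) = \left(39462 + \frac{84}{4 + 3 \left(- \frac{1}{3}\right)}\right) \left(-65963\right) = \left(39462 + \frac{84}{4 - 1}\right) \left(-65963\right) = \left(39462 + \frac{84}{3}\right) \left(-65963\right) = \left(39462 + 84 \cdot \frac{1}{3}\right) \left(-65963\right) = \left(39462 + 28\right) \left(-65963\right) = 39490 \left(-65963\right) = -2604878870$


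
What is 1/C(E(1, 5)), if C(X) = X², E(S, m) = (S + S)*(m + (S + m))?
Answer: 1/484 ≈ 0.0020661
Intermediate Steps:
E(S, m) = 2*S*(S + 2*m) (E(S, m) = (2*S)*(S + 2*m) = 2*S*(S + 2*m))
1/C(E(1, 5)) = 1/((2*1*(1 + 2*5))²) = 1/((2*1*(1 + 10))²) = 1/((2*1*11)²) = 1/(22²) = 1/484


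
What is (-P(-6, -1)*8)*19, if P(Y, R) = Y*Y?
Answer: -5472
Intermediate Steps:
P(Y, R) = Y²
(-P(-6, -1)*8)*19 = (-1*(-6)²*8)*19 = (-1*36*8)*19 = -36*8*19 = -288*19 = -5472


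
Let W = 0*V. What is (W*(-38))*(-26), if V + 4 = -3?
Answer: 0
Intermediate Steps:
V = -7 (V = -4 - 3 = -7)
W = 0 (W = 0*(-7) = 0)
(W*(-38))*(-26) = (0*(-38))*(-26) = 0*(-26) = 0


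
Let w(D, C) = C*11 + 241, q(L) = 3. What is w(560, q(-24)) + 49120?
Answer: 49394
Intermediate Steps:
w(D, C) = 241 + 11*C (w(D, C) = 11*C + 241 = 241 + 11*C)
w(560, q(-24)) + 49120 = (241 + 11*3) + 49120 = (241 + 33) + 49120 = 274 + 49120 = 49394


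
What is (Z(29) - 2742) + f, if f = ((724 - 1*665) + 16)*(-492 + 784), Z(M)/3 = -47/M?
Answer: 555441/29 ≈ 19153.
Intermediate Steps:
Z(M) = -141/M (Z(M) = 3*(-47/M) = -141/M)
f = 21900 (f = ((724 - 665) + 16)*292 = (59 + 16)*292 = 75*292 = 21900)
(Z(29) - 2742) + f = (-141/29 - 2742) + 21900 = -79659/29 + 21900 = 555441/29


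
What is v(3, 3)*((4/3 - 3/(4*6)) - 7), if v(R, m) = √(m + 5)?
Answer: -139*√2/12 ≈ -16.381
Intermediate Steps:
v(R, m) = √(5 + m)
v(3, 3)*((4/3 - 3/(4*6)) - 7) = √(5 + 3)*((4/3 - 3/(4*6)) - 7) = √8*((4*(⅓) - 3/24) - 7) = (2*√2)*((4/3 - 3*1/24) - 7) = (2*√2)*((4/3 - ⅛) - 7) = (2*√2)*(29/24 - 7) = (2*√2)*(-139/24) = -139*√2/12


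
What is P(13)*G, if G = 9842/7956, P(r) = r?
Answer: 4921/306 ≈ 16.082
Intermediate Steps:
G = 4921/3978 (G = 9842*(1/7956) = 4921/3978 ≈ 1.2371)
P(13)*G = 13*(4921/3978) = 4921/306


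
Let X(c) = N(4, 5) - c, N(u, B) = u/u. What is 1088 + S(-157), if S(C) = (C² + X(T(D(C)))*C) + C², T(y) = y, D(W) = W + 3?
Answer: 26051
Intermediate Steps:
D(W) = 3 + W
N(u, B) = 1
X(c) = 1 - c
S(C) = 2*C² + C*(-2 - C) (S(C) = (C² + (1 - (3 + C))*C) + C² = (C² + (1 + (-3 - C))*C) + C² = (C² + (-2 - C)*C) + C² = (C² + C*(-2 - C)) + C² = 2*C² + C*(-2 - C))
1088 + S(-157) = 1088 - 157*(-2 - 157) = 1088 - 157*(-159) = 1088 + 24963 = 26051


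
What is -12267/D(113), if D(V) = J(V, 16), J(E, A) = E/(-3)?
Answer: 36801/113 ≈ 325.67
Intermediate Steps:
J(E, A) = -E/3 (J(E, A) = E*(-1/3) = -E/3)
D(V) = -V/3
-12267/D(113) = -12267/((-1/3*113)) = -12267/(-113/3) = -12267*(-3/113) = 36801/113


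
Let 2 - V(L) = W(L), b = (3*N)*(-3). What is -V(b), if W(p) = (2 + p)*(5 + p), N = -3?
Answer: 926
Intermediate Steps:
b = 27 (b = (3*(-3))*(-3) = -9*(-3) = 27)
V(L) = -8 - L**2 - 7*L (V(L) = 2 - (10 + L**2 + 7*L) = 2 + (-10 - L**2 - 7*L) = -8 - L**2 - 7*L)
-V(b) = -(-8 - 1*27**2 - 7*27) = -(-8 - 1*729 - 189) = -(-8 - 729 - 189) = -1*(-926) = 926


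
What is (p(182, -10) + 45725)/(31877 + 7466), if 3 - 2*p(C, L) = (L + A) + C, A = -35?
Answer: 45658/39343 ≈ 1.1605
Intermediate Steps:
p(C, L) = 19 - C/2 - L/2 (p(C, L) = 3/2 - ((L - 35) + C)/2 = 3/2 - ((-35 + L) + C)/2 = 3/2 - (-35 + C + L)/2 = 3/2 + (35/2 - C/2 - L/2) = 19 - C/2 - L/2)
(p(182, -10) + 45725)/(31877 + 7466) = ((19 - ½*182 - ½*(-10)) + 45725)/(31877 + 7466) = ((19 - 91 + 5) + 45725)/39343 = (-67 + 45725)*(1/39343) = 45658*(1/39343) = 45658/39343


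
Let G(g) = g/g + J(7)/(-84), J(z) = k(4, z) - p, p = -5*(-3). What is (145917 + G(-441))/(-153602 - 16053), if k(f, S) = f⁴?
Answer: -12256871/14251020 ≈ -0.86007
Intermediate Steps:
p = 15
J(z) = 241 (J(z) = 4⁴ - 1*15 = 256 - 15 = 241)
G(g) = -157/84 (G(g) = g/g + 241/(-84) = 1 + 241*(-1/84) = 1 - 241/84 = -157/84)
(145917 + G(-441))/(-153602 - 16053) = (145917 - 157/84)/(-153602 - 16053) = (12256871/84)/(-169655) = (12256871/84)*(-1/169655) = -12256871/14251020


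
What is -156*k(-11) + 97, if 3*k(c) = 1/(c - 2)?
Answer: 101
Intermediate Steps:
k(c) = 1/(3*(-2 + c)) (k(c) = 1/(3*(c - 2)) = 1/(3*(-2 + c)))
-156*k(-11) + 97 = -52/(-2 - 11) + 97 = -52/(-13) + 97 = -52*(-1)/13 + 97 = -156*(-1/39) + 97 = 4 + 97 = 101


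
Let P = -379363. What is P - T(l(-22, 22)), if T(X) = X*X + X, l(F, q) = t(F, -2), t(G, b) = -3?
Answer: -379369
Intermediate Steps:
l(F, q) = -3
T(X) = X + X² (T(X) = X² + X = X + X²)
P - T(l(-22, 22)) = -379363 - (-3)*(1 - 3) = -379363 - (-3)*(-2) = -379363 - 1*6 = -379363 - 6 = -379369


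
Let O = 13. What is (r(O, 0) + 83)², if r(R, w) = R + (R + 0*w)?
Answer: 11881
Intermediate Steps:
r(R, w) = 2*R (r(R, w) = R + (R + 0) = R + R = 2*R)
(r(O, 0) + 83)² = (2*13 + 83)² = (26 + 83)² = 109² = 11881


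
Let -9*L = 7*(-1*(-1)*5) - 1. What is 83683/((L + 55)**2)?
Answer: 6778323/212521 ≈ 31.895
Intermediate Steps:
L = -34/9 (L = -(7*(-1*(-1)*5) - 1)/9 = -(7*(1*5) - 1)/9 = -(7*5 - 1)/9 = -(35 - 1)/9 = -1/9*34 = -34/9 ≈ -3.7778)
83683/((L + 55)**2) = 83683/((-34/9 + 55)**2) = 83683/((461/9)**2) = 83683/(212521/81) = 83683*(81/212521) = 6778323/212521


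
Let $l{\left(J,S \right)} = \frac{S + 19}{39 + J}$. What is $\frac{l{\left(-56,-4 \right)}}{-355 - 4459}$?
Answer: $\frac{15}{81838} \approx 0.00018329$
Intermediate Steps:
$l{\left(J,S \right)} = \frac{19 + S}{39 + J}$
$\frac{l{\left(-56,-4 \right)}}{-355 - 4459} = \frac{\frac{1}{39 - 56} \left(19 - 4\right)}{-355 - 4459} = \frac{\frac{1}{-17} \cdot 15}{-4814} = \left(- \frac{1}{17}\right) 15 \left(- \frac{1}{4814}\right) = \left(- \frac{15}{17}\right) \left(- \frac{1}{4814}\right) = \frac{15}{81838}$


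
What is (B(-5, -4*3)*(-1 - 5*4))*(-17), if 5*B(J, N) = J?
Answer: -357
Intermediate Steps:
B(J, N) = J/5
(B(-5, -4*3)*(-1 - 5*4))*(-17) = (((1/5)*(-5))*(-1 - 5*4))*(-17) = -(-1 - 20)*(-17) = -1*(-21)*(-17) = 21*(-17) = -357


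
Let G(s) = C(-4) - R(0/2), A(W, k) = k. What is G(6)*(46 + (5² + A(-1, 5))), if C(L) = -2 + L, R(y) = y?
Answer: -456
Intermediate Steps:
G(s) = -6 (G(s) = (-2 - 4) - 0/2 = -6 - 0/2 = -6 - 1*0 = -6 + 0 = -6)
G(6)*(46 + (5² + A(-1, 5))) = -6*(46 + (5² + 5)) = -6*(46 + (25 + 5)) = -6*(46 + 30) = -6*76 = -456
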